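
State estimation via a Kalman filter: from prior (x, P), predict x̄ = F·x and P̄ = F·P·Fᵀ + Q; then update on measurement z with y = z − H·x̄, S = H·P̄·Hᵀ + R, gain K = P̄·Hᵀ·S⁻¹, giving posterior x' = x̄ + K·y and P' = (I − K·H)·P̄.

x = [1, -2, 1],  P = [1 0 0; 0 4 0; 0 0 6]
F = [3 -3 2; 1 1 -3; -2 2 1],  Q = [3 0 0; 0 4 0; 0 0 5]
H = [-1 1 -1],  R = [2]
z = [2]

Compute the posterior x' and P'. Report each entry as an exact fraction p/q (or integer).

x' = [253/41, 76/41, -255/41]
P' = [2637/82 135/41 -2301/82; 135/41 183/41 8/41; -2301/82 8/41 7001/246]

x̄ = F·x = [11, -4, -5]
P̄ = F·P·Fᵀ + Q = [72 -45 -18; -45 63 -12; -18 -12 31]
y = z − H·x̄ = [12]
S = H·P̄·Hᵀ + R = [246]
K = P̄·Hᵀ·S⁻¹ = [-33/82; 20/41; -25/246]
x' = x̄ + K·y = [253/41, 76/41, -255/41]
P' = (I − K·H)·P̄ = [2637/82 135/41 -2301/82; 135/41 183/41 8/41; -2301/82 8/41 7001/246]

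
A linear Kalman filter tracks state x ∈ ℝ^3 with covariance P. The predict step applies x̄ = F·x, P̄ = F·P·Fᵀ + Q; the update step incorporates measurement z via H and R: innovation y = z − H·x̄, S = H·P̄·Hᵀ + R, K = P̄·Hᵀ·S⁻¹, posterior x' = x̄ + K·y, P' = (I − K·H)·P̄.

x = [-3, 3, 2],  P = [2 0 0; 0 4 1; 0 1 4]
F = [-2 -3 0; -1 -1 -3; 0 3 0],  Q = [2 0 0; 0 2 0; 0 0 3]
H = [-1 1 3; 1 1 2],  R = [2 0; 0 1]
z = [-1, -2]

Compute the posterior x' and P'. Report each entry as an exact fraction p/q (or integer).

x' = [12694/13633, -115187/13633, 38352/13633]
P' = [15349/13633 -39553/13633 15108/13633; -39553/13633 479203/27266 -190137/27266; 15108/13633 -190137/27266 78693/27266]

x̄ = F·x = [-3, -6, 9]
P̄ = F·P·Fᵀ + Q = [46 25 -36; 25 50 -21; -36 -21 39]
y = z − H·x̄ = [-25, -11]
S = H·P̄·Hᵀ + R = [489 97; 97 75]
K = P̄·Hᵀ·S⁻¹ = [-4789/13633 6012/13633; -6051/27266 19823/27266; 7863/27266 -2535/27266]
x' = x̄ + K·y = [12694/13633, -115187/13633, 38352/13633]
P' = (I − K·H)·P̄ = [15349/13633 -39553/13633 15108/13633; -39553/13633 479203/27266 -190137/27266; 15108/13633 -190137/27266 78693/27266]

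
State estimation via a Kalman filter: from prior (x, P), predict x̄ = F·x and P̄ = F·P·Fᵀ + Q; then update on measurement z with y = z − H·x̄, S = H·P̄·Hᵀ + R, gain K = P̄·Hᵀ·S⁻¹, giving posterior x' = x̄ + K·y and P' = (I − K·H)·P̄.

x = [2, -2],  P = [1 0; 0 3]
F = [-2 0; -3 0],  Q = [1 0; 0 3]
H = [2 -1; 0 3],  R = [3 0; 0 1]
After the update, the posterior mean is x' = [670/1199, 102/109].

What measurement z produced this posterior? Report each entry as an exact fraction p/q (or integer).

z = [1, 3]

x̄ = F·x = [-4, -6]
P̄ = F·P·Fᵀ + Q = [5 6; 6 12]
S = H·P̄·Hᵀ + R = [11 0; 0 109]
K = P̄·Hᵀ·S⁻¹ = [4/11 18/109; 0 36/109]
x' − x̄ = [5466/1199, 756/109] = K·y
y = (KᵀK)⁻¹·Kᵀ·(x' − x̄) = [3, 21]
z = y + H·x̄ = [3, 21] + [-2, -18] = [1, 3]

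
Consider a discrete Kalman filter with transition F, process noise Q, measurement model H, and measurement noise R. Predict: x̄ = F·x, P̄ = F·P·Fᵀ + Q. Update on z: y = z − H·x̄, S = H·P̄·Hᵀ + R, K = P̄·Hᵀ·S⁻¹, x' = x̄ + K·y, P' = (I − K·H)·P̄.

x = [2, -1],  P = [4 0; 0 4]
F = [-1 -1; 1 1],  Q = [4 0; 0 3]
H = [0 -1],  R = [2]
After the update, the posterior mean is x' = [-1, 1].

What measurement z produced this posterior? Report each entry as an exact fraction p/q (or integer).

z = [-1]

x̄ = F·x = [-1, 1]
P̄ = F·P·Fᵀ + Q = [12 -8; -8 11]
S = H·P̄·Hᵀ + R = [13]
K = P̄·Hᵀ·S⁻¹ = [8/13; -11/13]
x' − x̄ = [0, 0] = K·y
y = (KᵀK)⁻¹·Kᵀ·(x' − x̄) = [0]
z = y + H·x̄ = [0] + [-1] = [-1]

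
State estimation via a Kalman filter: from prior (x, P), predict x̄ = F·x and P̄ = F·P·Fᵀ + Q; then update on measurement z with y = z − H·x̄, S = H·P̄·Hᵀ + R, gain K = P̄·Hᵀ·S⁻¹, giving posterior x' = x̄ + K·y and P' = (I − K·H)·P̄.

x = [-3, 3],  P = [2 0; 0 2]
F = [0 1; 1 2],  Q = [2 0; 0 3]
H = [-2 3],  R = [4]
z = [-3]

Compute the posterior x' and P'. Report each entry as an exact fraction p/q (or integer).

x' = [243/89, 81/89]
P' = [340/89 232/89; 232/89 196/89]

x̄ = F·x = [3, 3]
P̄ = F·P·Fᵀ + Q = [4 4; 4 13]
y = z − H·x̄ = [-6]
S = H·P̄·Hᵀ + R = [89]
K = P̄·Hᵀ·S⁻¹ = [4/89; 31/89]
x' = x̄ + K·y = [243/89, 81/89]
P' = (I − K·H)·P̄ = [340/89 232/89; 232/89 196/89]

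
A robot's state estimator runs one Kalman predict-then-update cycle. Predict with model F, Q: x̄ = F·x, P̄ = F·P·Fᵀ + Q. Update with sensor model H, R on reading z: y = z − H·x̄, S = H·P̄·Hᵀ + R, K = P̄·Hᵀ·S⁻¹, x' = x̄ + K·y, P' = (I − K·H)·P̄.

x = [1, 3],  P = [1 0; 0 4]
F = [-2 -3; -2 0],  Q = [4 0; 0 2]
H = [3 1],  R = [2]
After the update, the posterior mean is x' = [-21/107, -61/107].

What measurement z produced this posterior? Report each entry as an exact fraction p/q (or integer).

z = [-1]

x̄ = F·x = [-11, -2]
P̄ = F·P·Fᵀ + Q = [44 4; 4 6]
S = H·P̄·Hᵀ + R = [428]
K = P̄·Hᵀ·S⁻¹ = [34/107; 9/214]
x' − x̄ = [1156/107, 153/107] = K·y
y = (KᵀK)⁻¹·Kᵀ·(x' − x̄) = [34]
z = y + H·x̄ = [34] + [-35] = [-1]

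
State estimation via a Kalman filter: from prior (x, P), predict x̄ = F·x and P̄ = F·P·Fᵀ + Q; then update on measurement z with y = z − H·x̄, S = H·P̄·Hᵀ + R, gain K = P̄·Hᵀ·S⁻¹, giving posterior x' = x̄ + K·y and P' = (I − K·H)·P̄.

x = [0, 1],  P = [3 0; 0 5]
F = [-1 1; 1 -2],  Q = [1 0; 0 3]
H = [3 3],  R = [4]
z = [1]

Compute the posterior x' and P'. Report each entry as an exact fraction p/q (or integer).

x̄ = F·x = [1, -2]
P̄ = F·P·Fᵀ + Q = [9 -13; -13 26]
y = z − H·x̄ = [4]
S = H·P̄·Hᵀ + R = [85]
K = P̄·Hᵀ·S⁻¹ = [-12/85; 39/85]
x' = x̄ + K·y = [37/85, -14/85]
P' = (I − K·H)·P̄ = [621/85 -637/85; -637/85 689/85]

x' = [37/85, -14/85]
P' = [621/85 -637/85; -637/85 689/85]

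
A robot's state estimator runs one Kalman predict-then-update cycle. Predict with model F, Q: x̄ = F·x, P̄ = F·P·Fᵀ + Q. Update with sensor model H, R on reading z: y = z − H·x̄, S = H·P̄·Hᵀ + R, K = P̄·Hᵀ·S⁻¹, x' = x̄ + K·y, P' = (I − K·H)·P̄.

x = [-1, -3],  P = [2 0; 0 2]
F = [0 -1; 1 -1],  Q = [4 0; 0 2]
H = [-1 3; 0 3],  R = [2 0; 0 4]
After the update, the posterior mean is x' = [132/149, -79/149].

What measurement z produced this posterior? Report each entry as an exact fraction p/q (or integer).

z = [-2, -3]

x̄ = F·x = [3, 2]
P̄ = F·P·Fᵀ + Q = [6 2; 2 6]
S = H·P̄·Hᵀ + R = [50 48; 48 58]
K = P̄·Hᵀ·S⁻¹ = [-72/149 75/149; 16/149 33/149]
x' − x̄ = [-315/149, -377/149] = K·y
y = (KᵀK)⁻¹·Kᵀ·(x' − x̄) = [-5, -9]
z = y + H·x̄ = [-5, -9] + [3, 6] = [-2, -3]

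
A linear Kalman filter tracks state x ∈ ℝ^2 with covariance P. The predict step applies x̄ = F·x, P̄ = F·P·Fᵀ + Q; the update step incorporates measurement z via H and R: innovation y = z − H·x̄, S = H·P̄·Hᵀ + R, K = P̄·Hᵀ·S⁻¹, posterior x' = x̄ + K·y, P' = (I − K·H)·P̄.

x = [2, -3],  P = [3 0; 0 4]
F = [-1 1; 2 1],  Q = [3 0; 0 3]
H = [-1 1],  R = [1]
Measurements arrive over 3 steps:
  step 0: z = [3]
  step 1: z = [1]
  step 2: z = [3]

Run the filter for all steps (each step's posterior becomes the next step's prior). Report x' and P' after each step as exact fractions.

step 0: x̄ = F·x = [-5, 1]
step 0: P̄ = F·P·Fᵀ + Q = [10 -2; -2 19]
step 0: y = z − H·x̄ = [-3]
step 0: S = H·P̄·Hᵀ + R = [34]
step 0: K = P̄·Hᵀ·S⁻¹ = [-6/17; 21/34]
step 0: x' = x̄ + K·y = [-67/17, -29/34]
step 0: P' = (I − K·H)·P̄ = [98/17 92/17; 92/17 205/34]
step 1: x̄ = F·x = [105/34, -297/34]
step 1: P̄ = F·P·Fᵀ + Q = [135/34 -3/34; -3/34 1827/34]
step 1: y = z − H·x̄ = [218/17]
step 1: S = H·P̄·Hᵀ + R = [1001/17]
step 1: K = P̄·Hᵀ·S⁻¹ = [-69/1001; 915/1001]
step 1: x' = x̄ + K·y = [4413/2002, 5979/2002]
step 1: P' = (I − K·H)·P̄ = [7389/2002 7251/2002; 7251/2002 9081/2002]
step 2: x̄ = F·x = [783/1001, 2115/286]
step 2: P̄ = F·P·Fᵀ + Q = [3987/1001 111/143; 111/143 10521/286]
step 2: y = z − H·x̄ = [-7233/2002]
step 2: S = H·P̄·Hᵀ + R = [80515/2002]
step 2: K = P̄·Hᵀ·S⁻¹ = [-1284/16103; 72093/80515]
step 2: x' = x̄ + K·y = [17235/16103, 334953/80515]
step 2: P' = (I − K·H)·P̄ = [60021/16103 58737/16103; 58737/16103 365778/80515]

step 0: x' = [-67/17, -29/34], P' = [98/17 92/17; 92/17 205/34]
step 1: x' = [4413/2002, 5979/2002], P' = [7389/2002 7251/2002; 7251/2002 9081/2002]
step 2: x' = [17235/16103, 334953/80515], P' = [60021/16103 58737/16103; 58737/16103 365778/80515]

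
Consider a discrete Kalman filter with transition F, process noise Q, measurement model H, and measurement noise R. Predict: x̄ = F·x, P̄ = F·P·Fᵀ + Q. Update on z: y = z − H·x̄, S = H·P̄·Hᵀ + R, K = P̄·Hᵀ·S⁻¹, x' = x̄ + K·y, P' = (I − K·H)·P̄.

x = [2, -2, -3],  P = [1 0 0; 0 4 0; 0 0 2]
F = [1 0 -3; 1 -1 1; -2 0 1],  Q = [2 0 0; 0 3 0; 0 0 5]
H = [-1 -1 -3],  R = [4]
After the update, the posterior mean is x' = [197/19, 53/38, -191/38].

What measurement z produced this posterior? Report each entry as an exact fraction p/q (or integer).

x̄ = F·x = [11, 1, -7]
P̄ = F·P·Fᵀ + Q = [21 -5 -8; -5 10 0; -8 0 11]
S = H·P̄·Hᵀ + R = [76]
K = P̄·Hᵀ·S⁻¹ = [2/19; -5/76; -25/76]
x' − x̄ = [-12/19, 15/38, 75/38] = K·y
y = (KᵀK)⁻¹·Kᵀ·(x' − x̄) = [-6]
z = y + H·x̄ = [-6] + [9] = [3]

z = [3]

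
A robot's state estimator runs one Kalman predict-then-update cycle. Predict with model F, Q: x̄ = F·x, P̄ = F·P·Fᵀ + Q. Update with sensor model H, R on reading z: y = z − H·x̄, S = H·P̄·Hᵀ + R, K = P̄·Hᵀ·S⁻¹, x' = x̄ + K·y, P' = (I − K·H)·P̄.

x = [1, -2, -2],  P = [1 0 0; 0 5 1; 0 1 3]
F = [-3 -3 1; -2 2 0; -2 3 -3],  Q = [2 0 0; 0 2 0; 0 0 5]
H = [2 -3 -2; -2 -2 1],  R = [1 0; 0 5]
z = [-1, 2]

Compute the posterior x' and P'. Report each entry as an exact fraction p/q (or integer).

x̄ = F·x = [1, -6, -2]
P̄ = F·P·Fᵀ + Q = [53 -22 -36; -22 26 28; -36 28 63]
y = z − H·x̄ = [-25, -6]
S = H·P̄·Hᵀ + R = [1587 -414; -414 240]
K = P̄·Hᵀ·S⁻¹ = [1499/17457 -395/1518; -2870/17457 -152/759; -1943/11638 125/3036]
x' = x̄ + K·y = [7237/17457, -12016/17457, 11212/5819]
P' = (I − K·H)·P̄ = [38100/5819 -8794/5819 306247/34914; -8794/5819 4314/5819 -44360/17457; 306247/34914 -44360/17457 884483/69828]

x' = [7237/17457, -12016/17457, 11212/5819]
P' = [38100/5819 -8794/5819 306247/34914; -8794/5819 4314/5819 -44360/17457; 306247/34914 -44360/17457 884483/69828]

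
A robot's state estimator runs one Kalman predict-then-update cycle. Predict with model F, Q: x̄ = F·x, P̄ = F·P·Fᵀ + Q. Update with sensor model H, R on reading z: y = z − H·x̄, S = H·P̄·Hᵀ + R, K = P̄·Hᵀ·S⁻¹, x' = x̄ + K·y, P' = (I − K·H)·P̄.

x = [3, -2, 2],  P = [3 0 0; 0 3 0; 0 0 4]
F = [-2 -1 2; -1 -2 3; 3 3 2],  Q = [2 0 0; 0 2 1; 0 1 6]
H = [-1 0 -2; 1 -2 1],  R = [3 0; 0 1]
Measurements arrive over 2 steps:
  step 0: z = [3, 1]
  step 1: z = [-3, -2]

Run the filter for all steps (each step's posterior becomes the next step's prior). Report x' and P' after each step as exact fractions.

step 0: x̄ = F·x = [0, 7, 7]
step 0: P̄ = F·P·Fᵀ + Q = [33 36 -11; 36 53 -2; -11 -2 76]
step 0: y = z − H·x̄ = [17, 8]
step 0: S = H·P̄·Hᵀ + R = [296 -88; -88 164]
step 0: K = P̄·Hᵀ·S⁻¹ = [-517/3400 -657/1700; -362/1275 -754/1275; -1421/3400 167/850]
step 0: x' = x̄ + K·y = [-19301/3400, -1087/425, 4987/3400]
step 0: P' = (I − K·H)·P̄ = [40813/3400 1406/425 -19631/3400; 1406/425 1703/1275 -522/425; -19631/3400 -522/425 11947/3400]
step 1: x̄ = F·x = [7159/425, 25827/1700, -74017/3400]
step 1: P̄ = F·P·Fᵀ + Q = [165422/1275 303683/2550 -45989/425; 303683/2550 579287/5100 -167067/1700; -45989/425 -167067/1700 393157/3400]
step 1: y = z − H·x̄ = [-50481/1700, 113253/3400]
step 1: S = H·P̄·Hᵀ + R = [414229/2550 -325209/1700; -325209/1700 1363517/3400]
step 1: K = P̄·Hᵀ·S⁻¹ = [-68185112/291206591 -189842832/291206591; -171608771/582413182 -190772105/291206591; -105374913/291206591 97848297/291206591]
step 1: x' = x̄ + K·y = [606417325/291206591, 617486592/291206591, 48893206/291206591]
step 1: P' = (I − K·H)·P̄ = [2562622742/291206591 1573431871/582413182 -1179033703/291206591; 1573431871/582413182 712836651/582413182 -529302779/582413182; -1179033703/291206591 -529302779/582413182 747579221/291206591]

step 0: x' = [-19301/3400, -1087/425, 4987/3400], P' = [40813/3400 1406/425 -19631/3400; 1406/425 1703/1275 -522/425; -19631/3400 -522/425 11947/3400]
step 1: x' = [606417325/291206591, 617486592/291206591, 48893206/291206591], P' = [2562622742/291206591 1573431871/582413182 -1179033703/291206591; 1573431871/582413182 712836651/582413182 -529302779/582413182; -1179033703/291206591 -529302779/582413182 747579221/291206591]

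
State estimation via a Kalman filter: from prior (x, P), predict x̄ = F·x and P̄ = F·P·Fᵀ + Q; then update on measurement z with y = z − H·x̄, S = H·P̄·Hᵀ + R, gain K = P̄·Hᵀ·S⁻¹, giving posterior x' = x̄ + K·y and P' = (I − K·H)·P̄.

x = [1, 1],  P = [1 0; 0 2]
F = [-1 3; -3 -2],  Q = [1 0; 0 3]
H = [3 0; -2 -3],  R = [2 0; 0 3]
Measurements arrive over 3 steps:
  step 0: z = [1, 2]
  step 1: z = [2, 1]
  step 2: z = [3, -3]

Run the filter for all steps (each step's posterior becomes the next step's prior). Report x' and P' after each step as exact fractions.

step 0: x' = [9647/26689, -26057/26689], P' = [5862/26689 -3882/26689; -3882/26689 11285/26689]
step 1: x' = [8608766/17162291, -10363735/17162291], P' = [3634206/17162291 -2299821/17162291; -2299821/17162291 13608953/34324582]
step 2: x' = [37420393209/41642289391, 27069876467/83284578782], P' = [8799061278/41642289391 -5565650970/41642289391; -5565650970/41642289391 32988182407/83284578782]

step 0: x̄ = F·x = [2, -5]
step 0: P̄ = F·P·Fᵀ + Q = [20 -9; -9 20]
step 0: y = z − H·x̄ = [-5, -9]
step 0: S = H·P̄·Hᵀ + R = [182 -39; -39 155]
step 0: K = P̄·Hᵀ·S⁻¹ = [8793/26689 -2/2053; -5823/26689 -669/2053]
step 0: x' = x̄ + K·y = [9647/26689, -26057/26689]
step 0: P' = (I − K·H)·P̄ = [5862/26689 -3882/26689; -3882/26689 11285/26689]
step 1: x̄ = F·x = [-87818/26689, 23173/26689]
step 1: P̄ = F·P·Fᵀ + Q = [157408/26689 -22950/26689; -22950/26689 131381/26689]
step 1: y = z − H·x̄ = [316832/26689, -79428/26689]
step 1: S = H·P̄·Hᵀ + R = [1470050/26689 -737898/26689; -737898/26689 1616728/26689]
step 1: K = P̄·Hᵀ·S⁻¹ = [5451309/17162291 -122983/17162291; -6899463/34324582 -10542525/34324582]
step 1: x' = x̄ + K·y = [8608766/17162291, -10363735/17162291]
step 1: P' = (I − K·H)·P̄ = [3634206/17162291 -2299821/17162291; -2299821/17162291 13608953/34324582]
step 2: x̄ = F·x = [-39699971/17162291, -5098828/17162291]
step 2: P̄ = F·P·Fᵀ + Q = [191671423/34324582 -13825494/17162291; -13825494/17162291 83814781/17162291]
step 2: y = z − H·x̄ = [170586786/17162291, -146183299/17162291]
step 2: S = H·P̄·Hᵀ + R = [1793691971/34324582 -450584823/17162291; -450584823/17162291 1023256820/17162291]
step 2: K = P̄·Hᵀ·S⁻¹ = [13198591917/41642289391 -300389882/41642289391; -8348476455/41642289391 -25567314447/83284578782]
step 2: x' = x̄ + K·y = [37420393209/41642289391, 27069876467/83284578782]
step 2: P' = (I − K·H)·P̄ = [8799061278/41642289391 -5565650970/41642289391; -5565650970/41642289391 32988182407/83284578782]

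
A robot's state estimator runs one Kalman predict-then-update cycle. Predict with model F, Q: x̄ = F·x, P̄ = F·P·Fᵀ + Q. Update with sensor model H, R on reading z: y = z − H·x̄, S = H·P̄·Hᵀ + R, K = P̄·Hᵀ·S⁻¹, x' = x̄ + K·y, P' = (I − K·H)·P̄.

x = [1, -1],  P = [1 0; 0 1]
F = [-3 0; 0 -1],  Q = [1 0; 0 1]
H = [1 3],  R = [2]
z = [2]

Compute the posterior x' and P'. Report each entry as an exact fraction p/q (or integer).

x' = [-7/3, 7/5]
P' = [20/3 -2; -2 4/5]

x̄ = F·x = [-3, 1]
P̄ = F·P·Fᵀ + Q = [10 0; 0 2]
y = z − H·x̄ = [2]
S = H·P̄·Hᵀ + R = [30]
K = P̄·Hᵀ·S⁻¹ = [1/3; 1/5]
x' = x̄ + K·y = [-7/3, 7/5]
P' = (I − K·H)·P̄ = [20/3 -2; -2 4/5]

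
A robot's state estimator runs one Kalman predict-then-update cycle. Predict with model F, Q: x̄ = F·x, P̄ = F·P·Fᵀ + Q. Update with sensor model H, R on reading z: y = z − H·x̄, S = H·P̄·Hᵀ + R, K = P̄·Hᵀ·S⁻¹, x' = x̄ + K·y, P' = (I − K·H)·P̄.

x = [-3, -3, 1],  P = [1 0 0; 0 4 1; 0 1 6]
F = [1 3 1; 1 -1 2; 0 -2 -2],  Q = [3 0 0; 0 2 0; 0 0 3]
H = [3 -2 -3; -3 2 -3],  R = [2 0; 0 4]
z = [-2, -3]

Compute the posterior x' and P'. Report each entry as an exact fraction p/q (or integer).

x̄ = F·x = [-11, 2, 4]
P̄ = F·P·Fᵀ + Q = [52 6 -44; 6 27 -18; -44 -18 51]
y = z − H·x̄ = [47, -28]
S = H·P̄·Hᵀ + R = [1541 -45; -45 391]
K = P̄·Hᵀ·S⁻¹ = [53688/300253 -3036/300253; 5544/300253 69750/300253; -49962/300253 -49521/300253]
x' = x̄ + K·y = [-694439/300253, -1091926/300253, 239386/300253]
P' = (I − K·H)·P̄ = [758836/300253 1108374/300253 -15872/300253; 1108374/300253 1729539/300253 -48348/300253; -15872/300253 -48348/300253 49668/300253]

x' = [-694439/300253, -1091926/300253, 239386/300253]
P' = [758836/300253 1108374/300253 -15872/300253; 1108374/300253 1729539/300253 -48348/300253; -15872/300253 -48348/300253 49668/300253]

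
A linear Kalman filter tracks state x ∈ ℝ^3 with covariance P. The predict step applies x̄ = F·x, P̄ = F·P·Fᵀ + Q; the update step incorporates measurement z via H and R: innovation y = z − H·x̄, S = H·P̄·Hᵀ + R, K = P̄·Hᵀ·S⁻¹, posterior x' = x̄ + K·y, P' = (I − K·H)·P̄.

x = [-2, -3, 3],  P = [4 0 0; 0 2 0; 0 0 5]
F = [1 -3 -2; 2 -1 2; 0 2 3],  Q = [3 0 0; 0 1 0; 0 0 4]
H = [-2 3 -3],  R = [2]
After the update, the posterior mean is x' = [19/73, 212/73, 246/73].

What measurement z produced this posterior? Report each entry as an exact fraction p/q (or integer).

x̄ = F·x = [1, 5, 3]
P̄ = F·P·Fᵀ + Q = [45 -6 -42; -6 39 26; -42 26 57]
S = H·P̄·Hᵀ + R = [146]
K = P̄·Hᵀ·S⁻¹ = [9/73; 51/146; -9/146]
x' − x̄ = [-54/73, -153/73, 27/73] = K·y
y = (KᵀK)⁻¹·Kᵀ·(x' − x̄) = [-6]
z = y + H·x̄ = [-6] + [4] = [-2]

z = [-2]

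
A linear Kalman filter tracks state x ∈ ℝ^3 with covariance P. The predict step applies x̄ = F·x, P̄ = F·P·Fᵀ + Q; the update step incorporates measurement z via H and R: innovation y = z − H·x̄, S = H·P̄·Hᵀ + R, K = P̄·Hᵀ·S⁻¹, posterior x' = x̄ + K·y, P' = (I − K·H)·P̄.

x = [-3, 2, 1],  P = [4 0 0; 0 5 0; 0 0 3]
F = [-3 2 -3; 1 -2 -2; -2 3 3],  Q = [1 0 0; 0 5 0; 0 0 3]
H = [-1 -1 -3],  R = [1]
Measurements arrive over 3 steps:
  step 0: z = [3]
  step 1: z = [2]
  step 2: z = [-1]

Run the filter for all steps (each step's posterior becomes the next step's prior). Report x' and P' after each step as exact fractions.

step 0: x' = [31/743, 222/743, -811/743], P' = [39611/743 10889/743 -16783/743; 10889/743 10582/743 -7204/743; -16783/743 -7204/743 8077/743]
step 1: x' = [2375224/633537, 343229/211179, -1557329/633537], P' = [19115839/633537 -148060/211179 -6181202/633537; -148060/211179 566114/70393 -529105/211179; -6181202/633537 -529105/211179 10631977/2534148]
step 2: x' = [5838482389/1022725568, 872132675/1022725568, -1898729409/1022725568], P' = [34342067231/2045451136 -3139804535/2045451136 -10235983395/2045451136; -3139804535/2045451136 16375265391/2045451136 -4530550885/2045451136; -10235983395/2045451136 -4530550885/2045451136 5134033303/2045451136]

step 0: x̄ = F·x = [10, -9, 15]
step 0: P̄ = F·P·Fᵀ + Q = [84 -14 27; -14 41 -56; 27 -56 91]
step 0: y = z − H·x̄ = [49]
step 0: S = H·P̄·Hᵀ + R = [743]
step 0: K = P̄·Hᵀ·S⁻¹ = [-151/743; 141/743; -244/743]
step 0: x' = x̄ + K·y = [31/743, 222/743, -811/743]
step 0: P' = (I − K·H)·P̄ = [39611/743 10889/743 -16783/743; 10889/743 10582/743 -7204/743; -16783/743 -7204/743 8077/743]
step 1: x̄ = F·x = [2784/743, 1209/743, -1829/743]
step 1: P̄ = F·P·Fᵀ + Q = [125949/743 -90344/743 158869/743; -90344/743 83906/743 -145986/743; 158869/743 -145986/743 269660/743]
step 1: y = z − H·x̄ = [-8/743]
step 1: S = H·P̄·Hᵀ + R = [2534148/743]
step 1: K = P̄·Hᵀ·S⁻¹ = [-128053/633537; 37033/211179; -821863/2534148]
step 1: x' = x̄ + K·y = [2375224/633537, 343229/211179, -1557329/633537]
step 1: P' = (I − K·H)·P̄ = [19115839/633537 -148060/211179 -6181202/633537; -148060/211179 566114/70393 -529105/211179; -6181202/633537 -529105/211179 10631977/2534148]
step 2: x̄ = F·x = [-131437/211179, 3430508/633537, -6333374/633537]
step 2: P̄ = F·P·Fᵀ + Q = [57819753/281572 -58034221/422358 200564177/844716; -58034221/422358 67098613/633537 -224159387/1267074; 200564177/844716 -224159387/1267074 796296253/2534148]
step 2: y = z − H·x̄ = [-16597462/633537]
step 2: S = H·P̄·Hᵀ + R = [2045451136/633537]
step 2: K = P̄·Hᵀ·S⁻¹ = [-494312511/2045451136; 356191799/2045451136; -635565629/2045451136]
step 2: x' = x̄ + K·y = [5838482389/1022725568, 872132675/1022725568, -1898729409/1022725568]
step 2: P' = (I − K·H)·P̄ = [34342067231/2045451136 -3139804535/2045451136 -10235983395/2045451136; -3139804535/2045451136 16375265391/2045451136 -4530550885/2045451136; -10235983395/2045451136 -4530550885/2045451136 5134033303/2045451136]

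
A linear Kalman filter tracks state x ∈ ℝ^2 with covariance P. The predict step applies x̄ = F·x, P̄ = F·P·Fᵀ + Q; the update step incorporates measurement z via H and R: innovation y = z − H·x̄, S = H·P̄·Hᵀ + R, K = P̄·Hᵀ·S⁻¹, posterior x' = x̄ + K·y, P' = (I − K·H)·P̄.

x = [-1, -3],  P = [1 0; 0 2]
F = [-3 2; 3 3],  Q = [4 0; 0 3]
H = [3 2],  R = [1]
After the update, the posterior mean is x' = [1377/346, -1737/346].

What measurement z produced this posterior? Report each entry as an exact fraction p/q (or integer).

z = [2]

x̄ = F·x = [-3, -12]
P̄ = F·P·Fᵀ + Q = [21 3; 3 30]
S = H·P̄·Hᵀ + R = [346]
K = P̄·Hᵀ·S⁻¹ = [69/346; 69/346]
x' − x̄ = [2415/346, 2415/346] = K·y
y = (KᵀK)⁻¹·Kᵀ·(x' − x̄) = [35]
z = y + H·x̄ = [35] + [-33] = [2]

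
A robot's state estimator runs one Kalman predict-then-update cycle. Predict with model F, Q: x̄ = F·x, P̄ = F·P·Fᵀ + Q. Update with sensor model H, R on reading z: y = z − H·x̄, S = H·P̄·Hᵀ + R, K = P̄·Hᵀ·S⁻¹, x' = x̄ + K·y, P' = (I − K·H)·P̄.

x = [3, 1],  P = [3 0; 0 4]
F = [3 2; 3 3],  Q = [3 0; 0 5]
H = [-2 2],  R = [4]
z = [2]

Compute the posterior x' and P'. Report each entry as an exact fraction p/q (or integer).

x̄ = F·x = [11, 12]
P̄ = F·P·Fᵀ + Q = [46 51; 51 68]
y = z − H·x̄ = [0]
S = H·P̄·Hᵀ + R = [52]
K = P̄·Hᵀ·S⁻¹ = [5/26; 17/26]
x' = x̄ + K·y = [11, 12]
P' = (I − K·H)·P̄ = [573/13 578/13; 578/13 595/13]

x' = [11, 12]
P' = [573/13 578/13; 578/13 595/13]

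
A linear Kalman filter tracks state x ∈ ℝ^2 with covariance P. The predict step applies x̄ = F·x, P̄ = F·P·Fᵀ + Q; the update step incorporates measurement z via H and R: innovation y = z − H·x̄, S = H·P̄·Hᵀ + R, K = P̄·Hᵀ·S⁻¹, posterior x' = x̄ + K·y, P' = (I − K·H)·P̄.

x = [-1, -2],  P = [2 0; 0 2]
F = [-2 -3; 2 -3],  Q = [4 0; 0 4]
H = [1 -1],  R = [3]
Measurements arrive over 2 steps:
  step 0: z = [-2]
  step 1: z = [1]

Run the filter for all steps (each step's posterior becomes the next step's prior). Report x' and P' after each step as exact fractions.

step 0: x̄ = F·x = [8, 4]
step 0: P̄ = F·P·Fᵀ + Q = [30 10; 10 30]
step 0: y = z − H·x̄ = [-6]
step 0: S = H·P̄·Hᵀ + R = [43]
step 0: K = P̄·Hᵀ·S⁻¹ = [20/43; -20/43]
step 0: x' = x̄ + K·y = [224/43, 292/43]
step 0: P' = (I − K·H)·P̄ = [890/43 830/43; 830/43 890/43]
step 1: x̄ = F·x = [-1324/43, -428/43]
step 1: P̄ = F·P·Fᵀ + Q = [21702/43 4450/43; 4450/43 1782/43]
step 1: y = z − H·x̄ = [939/43]
step 1: S = H·P̄·Hᵀ + R = [14713/43]
step 1: K = P̄·Hᵀ·S⁻¹ = [17252/14713; 2668/14713]
step 1: x' = x̄ + K·y = [-76288/14713, -88184/14713]
step 1: P' = (I − K·H)·P̄ = [503954/14713 452198/14713; 452198/14713 444194/14713]

step 0: x' = [224/43, 292/43], P' = [890/43 830/43; 830/43 890/43]
step 1: x' = [-76288/14713, -88184/14713], P' = [503954/14713 452198/14713; 452198/14713 444194/14713]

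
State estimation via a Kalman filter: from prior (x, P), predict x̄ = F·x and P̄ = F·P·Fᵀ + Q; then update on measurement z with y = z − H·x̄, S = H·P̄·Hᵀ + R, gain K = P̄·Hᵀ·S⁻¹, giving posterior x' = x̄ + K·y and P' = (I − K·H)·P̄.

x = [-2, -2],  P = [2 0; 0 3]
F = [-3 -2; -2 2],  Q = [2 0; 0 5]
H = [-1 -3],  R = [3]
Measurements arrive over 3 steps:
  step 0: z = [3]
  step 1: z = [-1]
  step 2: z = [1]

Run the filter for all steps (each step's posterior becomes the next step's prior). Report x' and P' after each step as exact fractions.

step 0: x' = [42/5, -15/4], P' = [1824/65 -120/13; -120/13 175/52]
step 1: x' = [59309/21966, -117983/197694], P' = [23409/3661 -20963/10983; -20963/10983 176935/197694]
step 2: x' = [-95129837/71137337, 10916733/142274674], P' = [454903710/71137337 -136211457/71137337; -136211457/71137337 63876380/71137337]

step 0: x̄ = F·x = [10, 0]
step 0: P̄ = F·P·Fᵀ + Q = [32 0; 0 25]
step 0: y = z − H·x̄ = [13]
step 0: S = H·P̄·Hᵀ + R = [260]
step 0: K = P̄·Hᵀ·S⁻¹ = [-8/65; -15/52]
step 0: x' = x̄ + K·y = [42/5, -15/4]
step 0: P' = (I − K·H)·P̄ = [1824/65 -120/13; -120/13 175/52]
step 1: x̄ = F·x = [-177/10, -243/10]
step 1: P̄ = F·P·Fᵀ + Q = [10221/65 11269/65; 11269/65 13296/65]
step 1: y = z − H·x̄ = [-458/5]
step 1: S = H·P̄·Hᵀ + R = [197694/65]
step 1: K = P̄·Hᵀ·S⁻¹ = [-2446/10983; -51157/197694]
step 1: x' = x̄ + K·y = [59309/21966, -117983/197694]
step 1: P' = (I − K·H)·P̄ = [23409/3661 -20963/10983; -20963/10983 176935/197694]
step 2: x̄ = F·x = [-1365377/197694, -651764/98847]
step 2: P̄ = F·P·Fᵀ + Q = [3975947/98847 3815722/98847; 3815722/98847 4885613/98847]
step 2: y = z − H·x̄ = [-5078267/197694]
step 2: S = H·P̄·Hᵀ + R = [71137337/98847]
step 2: K = P̄·Hᵀ·S⁻¹ = [-15423113/71137337; -18472561/71137337]
step 2: x' = x̄ + K·y = [-95129837/71137337, 10916733/142274674]
step 2: P' = (I − K·H)·P̄ = [454903710/71137337 -136211457/71137337; -136211457/71137337 63876380/71137337]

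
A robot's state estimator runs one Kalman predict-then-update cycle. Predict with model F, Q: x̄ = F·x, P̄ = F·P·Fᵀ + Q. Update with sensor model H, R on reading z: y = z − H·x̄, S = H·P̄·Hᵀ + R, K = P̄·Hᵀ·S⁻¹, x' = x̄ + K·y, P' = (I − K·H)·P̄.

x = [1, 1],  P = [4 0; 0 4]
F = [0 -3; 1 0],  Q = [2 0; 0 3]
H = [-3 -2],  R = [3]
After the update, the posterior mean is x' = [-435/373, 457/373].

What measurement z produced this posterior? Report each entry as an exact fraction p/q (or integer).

x̄ = F·x = [-3, 1]
P̄ = F·P·Fᵀ + Q = [38 0; 0 7]
S = H·P̄·Hᵀ + R = [373]
K = P̄·Hᵀ·S⁻¹ = [-114/373; -14/373]
x' − x̄ = [684/373, 84/373] = K·y
y = (KᵀK)⁻¹·Kᵀ·(x' − x̄) = [-6]
z = y + H·x̄ = [-6] + [7] = [1]

z = [1]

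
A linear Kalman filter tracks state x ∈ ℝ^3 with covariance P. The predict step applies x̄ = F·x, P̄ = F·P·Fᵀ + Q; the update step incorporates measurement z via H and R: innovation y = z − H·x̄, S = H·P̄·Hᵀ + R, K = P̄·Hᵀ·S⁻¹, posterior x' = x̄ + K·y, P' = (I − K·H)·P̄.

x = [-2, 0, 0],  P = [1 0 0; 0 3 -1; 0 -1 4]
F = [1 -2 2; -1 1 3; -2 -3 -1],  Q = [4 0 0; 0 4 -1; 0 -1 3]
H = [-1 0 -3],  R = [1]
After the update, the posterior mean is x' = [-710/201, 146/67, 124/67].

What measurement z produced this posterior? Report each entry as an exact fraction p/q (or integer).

z = [-2]

x̄ = F·x = [-2, 2, 4]
P̄ = F·P·Fᵀ + Q = [41 21 12; 21 38 -10; 12 -10 32]
S = H·P̄·Hᵀ + R = [402]
K = P̄·Hᵀ·S⁻¹ = [-77/402; 3/134; -18/67]
x' − x̄ = [-308/201, 12/67, -144/67] = K·y
y = (KᵀK)⁻¹·Kᵀ·(x' − x̄) = [8]
z = y + H·x̄ = [8] + [-10] = [-2]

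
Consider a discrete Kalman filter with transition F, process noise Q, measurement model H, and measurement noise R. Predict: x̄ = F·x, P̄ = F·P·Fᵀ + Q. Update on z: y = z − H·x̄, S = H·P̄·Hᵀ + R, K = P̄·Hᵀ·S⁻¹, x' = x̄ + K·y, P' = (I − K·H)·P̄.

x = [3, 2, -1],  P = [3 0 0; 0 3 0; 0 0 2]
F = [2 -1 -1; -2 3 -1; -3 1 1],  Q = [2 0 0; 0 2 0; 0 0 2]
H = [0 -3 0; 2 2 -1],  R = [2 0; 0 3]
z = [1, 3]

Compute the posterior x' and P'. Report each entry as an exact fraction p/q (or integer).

x' = [4401/5483, -7535/21932, -110327/43864]
P' = [5074/5483 -726/5483 3866/5483; -726/5483 2423/10966 3815/21932; 3866/5483 3815/21932 127651/43864]

x̄ = F·x = [5, 1, -8]
P̄ = F·P·Fᵀ + Q = [19 -19 -23; -19 43 25; -23 25 34]
y = z − H·x̄ = [4, -17]
S = H·P̄·Hᵀ + R = [389 -69; -69 125]
K = P̄·Hᵀ·S⁻¹ = [1089/5483 1610/5483; -7269/21932 23/21932; -11445/43864 -16845/43864]
x' = x̄ + K·y = [4401/5483, -7535/21932, -110327/43864]
P' = (I − K·H)·P̄ = [5074/5483 -726/5483 3866/5483; -726/5483 2423/10966 3815/21932; 3866/5483 3815/21932 127651/43864]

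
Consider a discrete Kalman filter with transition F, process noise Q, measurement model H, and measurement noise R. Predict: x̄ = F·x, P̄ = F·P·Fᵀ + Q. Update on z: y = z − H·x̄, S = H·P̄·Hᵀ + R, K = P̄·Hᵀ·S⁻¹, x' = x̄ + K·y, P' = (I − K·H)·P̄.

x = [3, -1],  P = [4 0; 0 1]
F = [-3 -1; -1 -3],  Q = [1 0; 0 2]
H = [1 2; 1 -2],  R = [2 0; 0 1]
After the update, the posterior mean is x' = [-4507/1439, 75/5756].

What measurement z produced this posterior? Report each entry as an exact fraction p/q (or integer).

z = [-3, -3]

x̄ = F·x = [-8, 0]
P̄ = F·P·Fᵀ + Q = [38 15; 15 15]
S = H·P̄·Hᵀ + R = [160 -22; -22 39]
K = P̄·Hᵀ·S⁻¹ = [707/1439 694/1439; 1425/5756 -705/2878]
x' − x̄ = [7005/1439, 75/5756] = K·y
y = (KᵀK)⁻¹·Kᵀ·(x' − x̄) = [5, 5]
z = y + H·x̄ = [5, 5] + [-8, -8] = [-3, -3]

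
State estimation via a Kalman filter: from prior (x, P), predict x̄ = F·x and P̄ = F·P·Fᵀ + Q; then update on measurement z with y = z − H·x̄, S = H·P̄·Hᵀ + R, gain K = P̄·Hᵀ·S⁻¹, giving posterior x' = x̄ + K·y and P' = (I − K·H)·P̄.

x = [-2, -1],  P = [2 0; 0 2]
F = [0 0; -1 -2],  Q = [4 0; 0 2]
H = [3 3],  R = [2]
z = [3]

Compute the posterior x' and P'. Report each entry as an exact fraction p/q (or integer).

x' = [-54/73, 130/73]
P' = [220/73 -216/73; -216/73 228/73]

x̄ = F·x = [0, 4]
P̄ = F·P·Fᵀ + Q = [4 0; 0 12]
y = z − H·x̄ = [-9]
S = H·P̄·Hᵀ + R = [146]
K = P̄·Hᵀ·S⁻¹ = [6/73; 18/73]
x' = x̄ + K·y = [-54/73, 130/73]
P' = (I − K·H)·P̄ = [220/73 -216/73; -216/73 228/73]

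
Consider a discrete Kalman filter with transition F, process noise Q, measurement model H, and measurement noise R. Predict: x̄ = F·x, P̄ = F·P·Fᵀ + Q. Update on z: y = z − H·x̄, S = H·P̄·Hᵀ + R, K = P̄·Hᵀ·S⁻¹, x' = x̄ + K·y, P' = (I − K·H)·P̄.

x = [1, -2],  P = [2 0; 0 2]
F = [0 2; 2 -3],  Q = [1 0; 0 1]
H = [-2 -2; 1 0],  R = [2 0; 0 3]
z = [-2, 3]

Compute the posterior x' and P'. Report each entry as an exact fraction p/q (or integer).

x' = [125/94, -13/47]
P' = [207/94 -105/47; -105/47 129/47]

x̄ = F·x = [-4, 8]
P̄ = F·P·Fᵀ + Q = [9 -12; -12 27]
y = z − H·x̄ = [6, 7]
S = H·P̄·Hᵀ + R = [50 6; 6 12]
K = P̄·Hᵀ·S⁻¹ = [3/94 69/94; -24/47 -35/47]
x' = x̄ + K·y = [125/94, -13/47]
P' = (I − K·H)·P̄ = [207/94 -105/47; -105/47 129/47]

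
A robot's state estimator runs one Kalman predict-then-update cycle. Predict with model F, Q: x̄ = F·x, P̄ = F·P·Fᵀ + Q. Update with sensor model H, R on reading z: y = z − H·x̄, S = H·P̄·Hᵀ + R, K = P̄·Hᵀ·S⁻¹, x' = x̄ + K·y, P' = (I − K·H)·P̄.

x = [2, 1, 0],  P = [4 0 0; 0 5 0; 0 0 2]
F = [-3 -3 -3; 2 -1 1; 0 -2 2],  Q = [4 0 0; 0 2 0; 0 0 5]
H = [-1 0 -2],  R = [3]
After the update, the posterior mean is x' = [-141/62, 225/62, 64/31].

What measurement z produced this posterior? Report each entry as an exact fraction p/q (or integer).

z = [-2]

x̄ = F·x = [-9, 3, -2]
P̄ = F·P·Fᵀ + Q = [103 -15 18; -15 25 14; 18 14 33]
S = H·P̄·Hᵀ + R = [310]
K = P̄·Hᵀ·S⁻¹ = [-139/310; -13/310; -42/155]
x' − x̄ = [417/62, 39/62, 126/31] = K·y
y = (KᵀK)⁻¹·Kᵀ·(x' − x̄) = [-15]
z = y + H·x̄ = [-15] + [13] = [-2]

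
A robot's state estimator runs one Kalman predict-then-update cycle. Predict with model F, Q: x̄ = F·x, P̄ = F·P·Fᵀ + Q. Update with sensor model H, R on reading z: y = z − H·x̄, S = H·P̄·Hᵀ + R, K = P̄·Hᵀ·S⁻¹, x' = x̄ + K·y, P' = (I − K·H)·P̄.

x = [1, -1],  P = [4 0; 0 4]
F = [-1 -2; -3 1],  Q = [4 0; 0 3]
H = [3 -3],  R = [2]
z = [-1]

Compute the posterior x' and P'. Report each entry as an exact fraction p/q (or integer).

x̄ = F·x = [1, -4]
P̄ = F·P·Fᵀ + Q = [24 4; 4 43]
y = z − H·x̄ = [-16]
S = H·P̄·Hᵀ + R = [533]
K = P̄·Hᵀ·S⁻¹ = [60/533; -9/41]
x' = x̄ + K·y = [-427/533, -20/41]
P' = (I − K·H)·P̄ = [9192/533 704/41; 704/41 710/41]

x' = [-427/533, -20/41]
P' = [9192/533 704/41; 704/41 710/41]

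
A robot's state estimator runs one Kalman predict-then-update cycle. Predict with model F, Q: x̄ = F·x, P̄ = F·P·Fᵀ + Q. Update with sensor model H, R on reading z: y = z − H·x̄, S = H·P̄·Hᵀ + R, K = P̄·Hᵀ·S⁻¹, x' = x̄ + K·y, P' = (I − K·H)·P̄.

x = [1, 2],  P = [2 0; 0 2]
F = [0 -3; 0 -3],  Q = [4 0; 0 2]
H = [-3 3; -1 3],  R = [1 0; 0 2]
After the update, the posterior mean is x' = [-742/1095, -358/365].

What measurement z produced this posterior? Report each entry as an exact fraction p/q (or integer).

x̄ = F·x = [-6, -6]
P̄ = F·P·Fᵀ + Q = [22 18; 18 20]
S = H·P̄·Hᵀ + R = [55 30; 30 96]
K = P̄·Hᵀ·S⁻¹ = [-176/365 106/219; -57/365 71/146]
x' − x̄ = [5828/1095, 1832/365] = K·y
y = (KᵀK)⁻¹·Kᵀ·(x' − x̄) = [-1, 10]
z = y + H·x̄ = [-1, 10] + [0, -12] = [-1, -2]

z = [-1, -2]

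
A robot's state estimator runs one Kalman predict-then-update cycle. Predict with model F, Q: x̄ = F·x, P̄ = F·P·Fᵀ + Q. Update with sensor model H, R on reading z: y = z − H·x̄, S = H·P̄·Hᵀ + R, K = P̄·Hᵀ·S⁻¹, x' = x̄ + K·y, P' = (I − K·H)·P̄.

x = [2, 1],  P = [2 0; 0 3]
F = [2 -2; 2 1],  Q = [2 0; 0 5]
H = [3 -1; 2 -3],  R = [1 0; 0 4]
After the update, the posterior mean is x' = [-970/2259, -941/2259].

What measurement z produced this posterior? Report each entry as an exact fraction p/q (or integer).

z = [-1, 1]

x̄ = F·x = [2, 5]
P̄ = F·P·Fᵀ + Q = [22 2; 2 16]
S = H·P̄·Hᵀ + R = [203 158; 158 212]
K = P̄·Hᵀ·S⁻¹ = [1891/4518 -1199/9036; 604/2259 -919/2259]
x' − x̄ = [-5488/2259, -12236/2259] = K·y
y = (KᵀK)⁻¹·Kᵀ·(x' − x̄) = [-2, 12]
z = y + H·x̄ = [-2, 12] + [1, -11] = [-1, 1]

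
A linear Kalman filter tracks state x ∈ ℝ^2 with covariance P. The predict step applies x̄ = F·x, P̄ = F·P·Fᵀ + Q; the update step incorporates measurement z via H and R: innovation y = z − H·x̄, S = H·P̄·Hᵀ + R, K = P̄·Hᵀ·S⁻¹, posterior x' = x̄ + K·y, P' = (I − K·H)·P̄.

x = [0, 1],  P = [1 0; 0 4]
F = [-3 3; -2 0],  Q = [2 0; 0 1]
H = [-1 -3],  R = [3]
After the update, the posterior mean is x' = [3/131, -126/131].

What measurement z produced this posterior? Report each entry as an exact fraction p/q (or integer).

x̄ = F·x = [3, 0]
P̄ = F·P·Fᵀ + Q = [47 6; 6 5]
S = H·P̄·Hᵀ + R = [131]
K = P̄·Hᵀ·S⁻¹ = [-65/131; -21/131]
x' − x̄ = [-390/131, -126/131] = K·y
y = (KᵀK)⁻¹·Kᵀ·(x' − x̄) = [6]
z = y + H·x̄ = [6] + [-3] = [3]

z = [3]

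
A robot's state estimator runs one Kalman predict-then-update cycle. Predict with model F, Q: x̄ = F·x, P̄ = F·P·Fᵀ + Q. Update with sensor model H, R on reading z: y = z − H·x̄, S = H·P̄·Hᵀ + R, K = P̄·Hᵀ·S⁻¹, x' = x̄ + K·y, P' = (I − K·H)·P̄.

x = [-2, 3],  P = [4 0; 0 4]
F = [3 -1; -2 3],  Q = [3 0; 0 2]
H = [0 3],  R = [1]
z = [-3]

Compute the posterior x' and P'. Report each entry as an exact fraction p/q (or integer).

x̄ = F·x = [-9, 13]
P̄ = F·P·Fᵀ + Q = [43 -36; -36 54]
y = z − H·x̄ = [-42]
S = H·P̄·Hᵀ + R = [487]
K = P̄·Hᵀ·S⁻¹ = [-108/487; 162/487]
x' = x̄ + K·y = [153/487, -473/487]
P' = (I − K·H)·P̄ = [9277/487 -36/487; -36/487 54/487]

x' = [153/487, -473/487]
P' = [9277/487 -36/487; -36/487 54/487]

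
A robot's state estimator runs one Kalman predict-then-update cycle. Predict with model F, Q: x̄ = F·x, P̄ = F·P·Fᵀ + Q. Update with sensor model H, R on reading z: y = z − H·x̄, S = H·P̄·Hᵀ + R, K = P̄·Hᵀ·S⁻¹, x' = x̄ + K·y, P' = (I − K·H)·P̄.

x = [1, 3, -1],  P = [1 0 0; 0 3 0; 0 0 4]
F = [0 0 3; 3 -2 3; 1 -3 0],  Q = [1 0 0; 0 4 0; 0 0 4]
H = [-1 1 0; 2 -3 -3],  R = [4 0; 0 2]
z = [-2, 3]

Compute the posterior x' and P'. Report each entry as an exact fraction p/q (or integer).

x' = [7417/8390, 1077/1678, -9397/8390]
P' = [265297/8390 48505/1678 -64887/8390; 48505/1678 47677/1678 -15111/1678; -64887/8390 -15111/1678 33517/8390]

x̄ = F·x = [-3, -6, -8]
P̄ = F·P·Fᵀ + Q = [37 36 0; 36 61 21; 0 21 32]
y = z − H·x̄ = [1, -33]
S = H·P̄·Hᵀ + R = [30 -140; -140 933]
K = P̄·Hᵀ·S⁻¹ = [-5693/8390 -116/839; -207/1678 -172/839; -2667/8390 -183/839]
x' = x̄ + K·y = [7417/8390, 1077/1678, -9397/8390]
P' = (I − K·H)·P̄ = [265297/8390 48505/1678 -64887/8390; 48505/1678 47677/1678 -15111/1678; -64887/8390 -15111/1678 33517/8390]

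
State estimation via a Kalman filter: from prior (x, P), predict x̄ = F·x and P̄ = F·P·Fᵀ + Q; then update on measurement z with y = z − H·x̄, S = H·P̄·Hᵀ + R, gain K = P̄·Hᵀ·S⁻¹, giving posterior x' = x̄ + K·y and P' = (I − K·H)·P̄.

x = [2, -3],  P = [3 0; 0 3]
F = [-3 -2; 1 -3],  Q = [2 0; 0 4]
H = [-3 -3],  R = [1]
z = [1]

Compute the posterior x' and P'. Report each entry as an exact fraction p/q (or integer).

x̄ = F·x = [0, 11]
P̄ = F·P·Fᵀ + Q = [41 9; 9 34]
y = z − H·x̄ = [34]
S = H·P̄·Hᵀ + R = [838]
K = P̄·Hᵀ·S⁻¹ = [-75/419; -129/838]
x' = x̄ + K·y = [-2550/419, 2416/419]
P' = (I − K·H)·P̄ = [5929/419 -5904/419; -5904/419 11851/838]

x' = [-2550/419, 2416/419]
P' = [5929/419 -5904/419; -5904/419 11851/838]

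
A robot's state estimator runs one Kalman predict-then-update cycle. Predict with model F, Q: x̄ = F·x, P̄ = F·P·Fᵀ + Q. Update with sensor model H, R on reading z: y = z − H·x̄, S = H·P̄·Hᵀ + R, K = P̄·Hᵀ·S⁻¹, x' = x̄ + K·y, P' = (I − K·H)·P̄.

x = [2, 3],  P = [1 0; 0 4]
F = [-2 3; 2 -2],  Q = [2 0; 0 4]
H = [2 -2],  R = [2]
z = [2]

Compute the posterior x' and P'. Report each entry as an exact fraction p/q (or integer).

x' = [11/7, 134/245]
P' = [2 12/7; 12/7 472/245]

x̄ = F·x = [5, -2]
P̄ = F·P·Fᵀ + Q = [42 -28; -28 24]
y = z − H·x̄ = [-12]
S = H·P̄·Hᵀ + R = [490]
K = P̄·Hᵀ·S⁻¹ = [2/7; -52/245]
x' = x̄ + K·y = [11/7, 134/245]
P' = (I − K·H)·P̄ = [2 12/7; 12/7 472/245]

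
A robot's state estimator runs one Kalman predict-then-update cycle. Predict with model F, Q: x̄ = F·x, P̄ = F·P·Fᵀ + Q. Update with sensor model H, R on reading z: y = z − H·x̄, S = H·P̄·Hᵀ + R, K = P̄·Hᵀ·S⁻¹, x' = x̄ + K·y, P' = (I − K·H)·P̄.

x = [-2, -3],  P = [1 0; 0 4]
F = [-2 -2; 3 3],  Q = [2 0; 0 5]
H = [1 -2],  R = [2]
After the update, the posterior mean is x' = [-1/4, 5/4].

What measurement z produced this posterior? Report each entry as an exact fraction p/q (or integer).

x̄ = F·x = [10, -15]
P̄ = F·P·Fᵀ + Q = [22 -30; -30 50]
S = H·P̄·Hᵀ + R = [344]
K = P̄·Hᵀ·S⁻¹ = [41/172; -65/172]
x' − x̄ = [-41/4, 65/4] = K·y
y = (KᵀK)⁻¹·Kᵀ·(x' − x̄) = [-43]
z = y + H·x̄ = [-43] + [40] = [-3]

z = [-3]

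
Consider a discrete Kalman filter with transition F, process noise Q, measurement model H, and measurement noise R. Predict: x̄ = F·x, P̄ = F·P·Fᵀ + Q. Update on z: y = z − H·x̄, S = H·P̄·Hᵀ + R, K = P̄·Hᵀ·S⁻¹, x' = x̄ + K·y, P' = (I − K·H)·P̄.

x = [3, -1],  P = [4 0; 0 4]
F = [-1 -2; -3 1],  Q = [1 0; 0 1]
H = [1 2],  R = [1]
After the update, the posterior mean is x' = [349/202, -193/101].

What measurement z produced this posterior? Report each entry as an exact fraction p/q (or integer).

z = [-2]

x̄ = F·x = [-1, -10]
P̄ = F·P·Fᵀ + Q = [21 4; 4 41]
S = H·P̄·Hᵀ + R = [202]
K = P̄·Hᵀ·S⁻¹ = [29/202; 43/101]
x' − x̄ = [551/202, 817/101] = K·y
y = (KᵀK)⁻¹·Kᵀ·(x' − x̄) = [19]
z = y + H·x̄ = [19] + [-21] = [-2]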